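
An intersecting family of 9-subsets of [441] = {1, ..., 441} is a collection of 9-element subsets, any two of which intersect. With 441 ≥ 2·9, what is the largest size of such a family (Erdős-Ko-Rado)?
max |F| = C(440, 8) = 32681771773063435

Erdős-Ko-Rado (1961): when n ≥ 2k, max |F| = C(n−1, k−1). The bound is attained by the star {A : i ∈ A} for any fixed i ∈ [n]. Here C(441−1, 9−1) = C(440, 8) = 32681771773063435.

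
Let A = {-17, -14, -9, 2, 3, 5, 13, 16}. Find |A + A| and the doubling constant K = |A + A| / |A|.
K = |A + A| / |A| = 30/8 = 15/4

Enumerate A + A = {a + b : a, b ∈ A}. With |A| = 8, there are |A|^2 = 64 ordered sum pairs; collecting distinct values, A + A = {-34, -31, -28, -26, -23, -18, -15, -14, -12, -11, -9, -7, -6, -4, -1, 2, 4, 5, 6, 7, 8, 10, 15, 16, 18, 19, 21, 26, 29, 32}, so |A + A| = 30. Thus K = 30/8 = 15/4. For comparison, the minimum possible |A + A| over all 8-element sets is 2·8 − 1 = 15 (so min K = 15/8), attained only by arithmetic progressions.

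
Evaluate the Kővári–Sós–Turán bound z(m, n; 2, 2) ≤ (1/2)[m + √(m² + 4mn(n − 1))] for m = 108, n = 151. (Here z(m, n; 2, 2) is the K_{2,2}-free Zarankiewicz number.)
z(108, 151; 2, 2) ≤ (1/2)[108 + √(108² + 4·108·151·150)] = (1/2)[108 + √9796464] = 1618.9652

Kővári–Sós–Turán: let r_1, ..., r_108 be the row sums and z = Σ r_i the total number of 1s. Each pair of columns can share at most one row with both entries 1 (else a 2×2 all-ones block appears), so Σ_i C(r_i, 2) ≤ C(151, 2) = 11325. By convexity Σ_i C(r_i, 2) ≥ 108·C(z/108, 2) = z(z − 108)/(2·108), giving z² − 108z − 108·151·150 ≤ 0 and hence z ≤ (1/2)[108 + √(11664 + 4·2446200)] = (1/2)[108 + √9796464] ≈ (1/2)(108 + 3129.9304) = 1618.9652.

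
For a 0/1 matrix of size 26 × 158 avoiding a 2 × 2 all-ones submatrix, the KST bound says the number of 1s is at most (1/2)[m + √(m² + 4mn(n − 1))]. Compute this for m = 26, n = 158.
z(26, 158; 2, 2) ≤ (1/2)[26 + √(26² + 4·26·158·157)] = (1/2)[26 + √2580500] = 816.1967

Kővári–Sós–Turán: let r_1, ..., r_26 be the row sums and z = Σ r_i the total number of 1s. Each pair of columns can share at most one row with both entries 1 (else a 2×2 all-ones block appears), so Σ_i C(r_i, 2) ≤ C(158, 2) = 12403. By convexity Σ_i C(r_i, 2) ≥ 26·C(z/26, 2) = z(z − 26)/(2·26), giving z² − 26z − 26·158·157 ≤ 0 and hence z ≤ (1/2)[26 + √(676 + 4·644956)] = (1/2)[26 + √2580500] ≈ (1/2)(26 + 1606.3935) = 816.1967.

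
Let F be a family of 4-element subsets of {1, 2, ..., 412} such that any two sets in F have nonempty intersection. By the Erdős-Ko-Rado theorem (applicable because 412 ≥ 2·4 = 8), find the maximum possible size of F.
max |F| = C(411, 3) = 11486765

Erdős-Ko-Rado (1961): when n ≥ 2k, max |F| = C(n−1, k−1). The bound is attained by the star {A : i ∈ A} for any fixed i ∈ [n]. Here C(412−1, 4−1) = C(411, 3) = 11486765.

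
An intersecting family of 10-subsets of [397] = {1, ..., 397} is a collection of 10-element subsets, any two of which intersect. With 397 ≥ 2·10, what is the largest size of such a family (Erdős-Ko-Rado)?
max |F| = C(396, 9) = 602180626588721180

Erdős-Ko-Rado (1961): when n ≥ 2k, max |F| = C(n−1, k−1). The bound is attained by the star {A : i ∈ A} for any fixed i ∈ [n]. Here C(397−1, 10−1) = C(396, 9) = 602180626588721180.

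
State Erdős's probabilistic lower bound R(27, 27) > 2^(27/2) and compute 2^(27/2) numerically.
2^(27/2) = 11585.2375; so R(27, 27) > 11585.2375

Colour each edge of K_n uniformly at random with red/blue. The expected number of monochromatic K_27 is C(n, 27) · 2 · 2^(−C(27,2)). If C(n, 27) · 2^(1 − C(27,2)) < 1, then with positive probability no monochromatic K_27 exists, so R(27, 27) > n. The standard estimate C(n, 27) ≤ n^27/27! shows this inequality holds whenever n ≤ 2^(27/2) (since 27! · 2^(C(27,2) − 1) > 2^(27^2/2) ≥ n^27). Hence R(27, 27) > 2^(27/2) = 11585.2375.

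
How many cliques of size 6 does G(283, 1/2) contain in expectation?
E[# K_6] = C(283, 6) · (1/2)^C(6, 2) = 676419934218 / 2^15 = 338209967109/16384 ≈ 20642698.187805

For each 6-subset S of vertices (there are C(283, 6) = 676419934218 such S), let X_S = 1 if S induces a K_6 (all C(6, 2) = 15 edges present). Then P(X_S = 1) = (1/2)^15 = 1/32768. By linearity of expectation, E[# K_6] = C(283, 6) · (1/2)^15 = 676419934218 / 32768 = 338209967109/16384 ≈ 20642698.187805.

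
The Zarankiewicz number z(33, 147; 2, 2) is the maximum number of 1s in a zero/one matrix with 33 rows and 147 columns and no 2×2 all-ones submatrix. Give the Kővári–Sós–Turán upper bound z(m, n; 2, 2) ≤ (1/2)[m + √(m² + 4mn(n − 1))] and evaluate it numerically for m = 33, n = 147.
z(33, 147; 2, 2) ≤ (1/2)[33 + √(33² + 4·33·147·146)] = (1/2)[33 + √2834073] = 858.2353

Kővári–Sós–Turán: let r_1, ..., r_33 be the row sums and z = Σ r_i the total number of 1s. Each pair of columns can share at most one row with both entries 1 (else a 2×2 all-ones block appears), so Σ_i C(r_i, 2) ≤ C(147, 2) = 10731. By convexity Σ_i C(r_i, 2) ≥ 33·C(z/33, 2) = z(z − 33)/(2·33), giving z² − 33z − 33·147·146 ≤ 0 and hence z ≤ (1/2)[33 + √(1089 + 4·708246)] = (1/2)[33 + √2834073] ≈ (1/2)(33 + 1683.4705) = 858.2353.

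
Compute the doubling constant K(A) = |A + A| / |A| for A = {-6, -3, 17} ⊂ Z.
K = |A + A| / |A| = 6/3 = 2

Enumerate A + A = {a + b : a, b ∈ A}. With |A| = 3, there are |A|^2 = 9 ordered sum pairs; collecting distinct values, A + A = {-12, -9, -6, 11, 14, 34}, so |A + A| = 6. Thus K = 6/3 = 2. For comparison, the minimum possible |A + A| over all 3-element sets is 2·3 − 1 = 5 (so min K = 5/3), attained only by arithmetic progressions.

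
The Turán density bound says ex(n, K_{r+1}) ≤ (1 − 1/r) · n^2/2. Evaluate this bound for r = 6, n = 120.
Turán density bound = (5/6) · 120^2/2 = 6000

Turán's theorem: ex(n, K_{r+1}) is achieved by the complete r-partite Turán graph T(n, r) with parts as balanced as possible, and is at most (1 − 1/r) · n^2/2. For r = 6, n = 120: the density bound is (5/6) · 14400/2 = 6000. Since 6 ∣ 120, the Turán graph T(120, 6) has parts of equal size 20, and its edge count e(T(120, 6)) = 6000 attains the density bound exactly.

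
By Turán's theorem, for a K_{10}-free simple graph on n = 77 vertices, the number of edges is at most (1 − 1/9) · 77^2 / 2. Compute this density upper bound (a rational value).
Turán density bound = (8/9) · 77^2/2 = 23716/9 ≈ 2635.1111

Turán's theorem: ex(n, K_{r+1}) is achieved by the complete r-partite Turán graph T(n, r) with parts as balanced as possible, and is at most (1 − 1/r) · n^2/2. For r = 9, n = 77: the density bound is (8/9) · 5929/2 = 23716/9 ≈ 2635.1111. The integer-valued extremum is e(T(77, 9)) = 2634, which is strictly less than the density bound 23716/9 since 9 ∤ 77 (the parts of T(77, 9) cannot all be equal).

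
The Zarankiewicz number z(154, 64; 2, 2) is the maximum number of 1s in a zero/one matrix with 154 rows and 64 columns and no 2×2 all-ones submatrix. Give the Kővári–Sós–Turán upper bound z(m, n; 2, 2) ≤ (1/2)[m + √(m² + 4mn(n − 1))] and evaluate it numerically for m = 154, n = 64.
z(154, 64; 2, 2) ≤ (1/2)[154 + √(154² + 4·154·64·63)] = (1/2)[154 + √2507428] = 868.743

Kővári–Sós–Turán: let r_1, ..., r_154 be the row sums and z = Σ r_i the total number of 1s. Each pair of columns can share at most one row with both entries 1 (else a 2×2 all-ones block appears), so Σ_i C(r_i, 2) ≤ C(64, 2) = 2016. By convexity Σ_i C(r_i, 2) ≥ 154·C(z/154, 2) = z(z − 154)/(2·154), giving z² − 154z − 154·64·63 ≤ 0 and hence z ≤ (1/2)[154 + √(23716 + 4·620928)] = (1/2)[154 + √2507428] ≈ (1/2)(154 + 1583.486) = 868.743.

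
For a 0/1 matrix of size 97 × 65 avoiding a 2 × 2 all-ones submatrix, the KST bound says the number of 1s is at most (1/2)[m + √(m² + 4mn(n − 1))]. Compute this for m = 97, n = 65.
z(97, 65; 2, 2) ≤ (1/2)[97 + √(97² + 4·97·65·64)] = (1/2)[97 + √1623489] = 685.581

Kővári–Sós–Turán: let r_1, ..., r_97 be the row sums and z = Σ r_i the total number of 1s. Each pair of columns can share at most one row with both entries 1 (else a 2×2 all-ones block appears), so Σ_i C(r_i, 2) ≤ C(65, 2) = 2080. By convexity Σ_i C(r_i, 2) ≥ 97·C(z/97, 2) = z(z − 97)/(2·97), giving z² − 97z − 97·65·64 ≤ 0 and hence z ≤ (1/2)[97 + √(9409 + 4·403520)] = (1/2)[97 + √1623489] ≈ (1/2)(97 + 1274.1621) = 685.581.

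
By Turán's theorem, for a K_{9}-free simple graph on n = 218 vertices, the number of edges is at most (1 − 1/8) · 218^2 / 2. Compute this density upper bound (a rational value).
Turán density bound = (7/8) · 218^2/2 = 83167/4 ≈ 20791.75

Turán's theorem: ex(n, K_{r+1}) is achieved by the complete r-partite Turán graph T(n, r) with parts as balanced as possible, and is at most (1 − 1/r) · n^2/2. For r = 8, n = 218: the density bound is (7/8) · 47524/2 = 83167/4 ≈ 20791.75. The integer-valued extremum is e(T(218, 8)) = 20791, which is strictly less than the density bound 83167/4 since 8 ∤ 218 (the parts of T(218, 8) cannot all be equal).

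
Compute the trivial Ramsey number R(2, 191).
R(2, 191) = 191

R(2, k) = k for all k ≥ 2: in a 2-colouring of K_k, either some edge is red (a red K_2) or all edges are blue (a blue K_k). And K_{190} coloured all-blue has no blue K_191, so R(2, 191) > 190. Hence R(2, 191) = 191.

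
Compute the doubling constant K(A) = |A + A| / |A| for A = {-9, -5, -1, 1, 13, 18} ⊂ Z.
K = |A + A| / |A| = 20/6 = 10/3

Enumerate A + A = {a + b : a, b ∈ A}. With |A| = 6, there are |A|^2 = 36 ordered sum pairs; collecting distinct values, A + A = {-18, -14, -10, -8, -6, -4, -2, 0, 2, 4, 8, 9, 12, 13, 14, 17, 19, 26, 31, 36}, so |A + A| = 20. Thus K = 20/6 = 10/3. For comparison, the minimum possible |A + A| over all 6-element sets is 2·6 − 1 = 11 (so min K = 11/6), attained only by arithmetic progressions.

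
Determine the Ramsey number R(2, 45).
R(2, 45) = 45

R(2, k) = k for all k ≥ 2: in a 2-colouring of K_k, either some edge is red (a red K_2) or all edges are blue (a blue K_k). And K_{44} coloured all-blue has no blue K_45, so R(2, 45) > 44. Hence R(2, 45) = 45.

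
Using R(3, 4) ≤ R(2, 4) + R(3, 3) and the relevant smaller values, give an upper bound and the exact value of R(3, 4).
R(3, 4) ≤ R(2, 4) + R(3, 3) = 4 + 6 = 10; exact value R(3, 4) = 9.

The Erdős–Szekeres recurrence R(r, s) ≤ R(r−1, s) + R(r, s−1) applied to (r, s) = (3, 4) gives
  R(3, 4) ≤ R(2, 4) + R(3, 3) = 4 + 6 = 10.
(Recall R(2, k) = k and R is symmetric.) The recurrence is not tight here (it gives 10, but the exact value is R(3, 4) = 9); the tight upper bound requires a sharper argument than the simple recurrence, combined with a lower-bound construction on K_{8}.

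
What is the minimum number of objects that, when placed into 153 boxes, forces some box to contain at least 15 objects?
n = (15 − 1)·153 + 1 = 2143

By the generalised pigeonhole principle, to guarantee some box contains ≥ r objects we need more than (r − 1) · k objects total. Threshold: n = (r − 1) · k + 1. With r = 15 and k = 153: n = 14 · 153 + 1 = 2142 + 1 = 2143. For n = 2142 = 14 · 153, we can put exactly 14 objects in every box, avoiding 15 in any single one — so 2143 is tight.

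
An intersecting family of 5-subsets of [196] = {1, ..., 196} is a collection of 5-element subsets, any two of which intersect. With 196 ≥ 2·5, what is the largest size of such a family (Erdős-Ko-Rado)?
max |F| = C(195, 4) = 58409520

The Erdős-Ko-Rado theorem states: for n ≥ 2k, an intersecting family of k-subsets of an n-element set has size at most C(n − 1, k − 1), with equality for 'star' families {A ⊆ [n] : |A| = k, i ∈ A} (fix an element i). For n = 196, k = 5: C(195, 4) = 58409520.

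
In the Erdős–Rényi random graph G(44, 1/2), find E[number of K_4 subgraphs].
E[# K_4] = C(44, 4) · (1/2)^C(4, 2) = 135751 / 2^6 = 2121.109375

For each 4-subset S of vertices (there are C(44, 4) = 135751 such S), let X_S = 1 if S induces a K_4 (all C(4, 2) = 6 edges present). Then P(X_S = 1) = (1/2)^6 = 1/64. By linearity of expectation, E[# K_4] = C(44, 4) · (1/2)^6 = 135751 / 64 = 2121.109375.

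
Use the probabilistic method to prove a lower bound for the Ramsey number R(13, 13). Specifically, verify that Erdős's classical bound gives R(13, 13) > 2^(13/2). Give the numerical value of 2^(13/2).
2^(13/2) = 90.5097; so R(13, 13) > 90.5097

Colour each edge of K_n uniformly at random with red/blue. The expected number of monochromatic K_13 is C(n, 13) · 2 · 2^(−C(13,2)). If C(n, 13) · 2^(1 − C(13,2)) < 1, then with positive probability no monochromatic K_13 exists, so R(13, 13) > n. The standard estimate C(n, 13) ≤ n^13/13! shows this inequality holds whenever n ≤ 2^(13/2) (since 13! · 2^(C(13,2) − 1) > 2^(13^2/2) ≥ n^13). Hence R(13, 13) > 2^(13/2) = 90.5097.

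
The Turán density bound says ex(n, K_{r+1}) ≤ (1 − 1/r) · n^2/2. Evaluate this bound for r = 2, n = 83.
Turán density bound = (1/2) · 83^2/2 = 6889/4 ≈ 1722.25

Turán's theorem: ex(n, K_{r+1}) is achieved by the complete r-partite Turán graph T(n, r) with parts as balanced as possible, and is at most (1 − 1/r) · n^2/2. For r = 2, n = 83: the density bound is (1/2) · 6889/2 = 6889/4 ≈ 1722.25. The integer-valued extremum is e(T(83, 2)) = 1722, which is strictly less than the density bound 6889/4 since 2 ∤ 83 (the parts of T(83, 2) cannot all be equal).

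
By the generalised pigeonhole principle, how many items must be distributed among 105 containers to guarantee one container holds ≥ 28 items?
n = (28 − 1)·105 + 1 = 2836

By the generalised pigeonhole principle, to guarantee some box contains ≥ r objects we need more than (r − 1) · k objects total. Threshold: n = (r − 1) · k + 1. With r = 28 and k = 105: n = 27 · 105 + 1 = 2835 + 1 = 2836. For n = 2835 = 27 · 105, we can put exactly 27 objects in every box, avoiding 28 in any single one — so 2836 is tight.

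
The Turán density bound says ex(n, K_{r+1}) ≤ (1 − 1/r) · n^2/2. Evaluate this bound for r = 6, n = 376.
Turán density bound = (5/6) · 376^2/2 = 176720/3 ≈ 58906.6667

Turán's theorem: ex(n, K_{r+1}) is achieved by the complete r-partite Turán graph T(n, r) with parts as balanced as possible, and is at most (1 − 1/r) · n^2/2. For r = 6, n = 376: the density bound is (5/6) · 141376/2 = 176720/3 ≈ 58906.6667. The integer-valued extremum is e(T(376, 6)) = 58906, which is strictly less than the density bound 176720/3 since 6 ∤ 376 (the parts of T(376, 6) cannot all be equal).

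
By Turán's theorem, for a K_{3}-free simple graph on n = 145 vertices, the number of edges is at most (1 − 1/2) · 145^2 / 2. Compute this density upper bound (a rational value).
Turán density bound = (1/2) · 145^2/2 = 21025/4 ≈ 5256.25

Turán's theorem: ex(n, K_{r+1}) is achieved by the complete r-partite Turán graph T(n, r) with parts as balanced as possible, and is at most (1 − 1/r) · n^2/2. For r = 2, n = 145: the density bound is (1/2) · 21025/2 = 21025/4 ≈ 5256.25. The integer-valued extremum is e(T(145, 2)) = 5256, which is strictly less than the density bound 21025/4 since 2 ∤ 145 (the parts of T(145, 2) cannot all be equal).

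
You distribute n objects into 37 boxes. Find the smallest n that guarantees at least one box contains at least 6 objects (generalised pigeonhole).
n = (6 − 1)·37 + 1 = 186

By the generalised pigeonhole principle, to guarantee some box contains ≥ r objects we need more than (r − 1) · k objects total. Threshold: n = (r − 1) · k + 1. With r = 6 and k = 37: n = 5 · 37 + 1 = 185 + 1 = 186. For n = 185 = 5 · 37, we can put exactly 5 objects in every box, avoiding 6 in any single one — so 186 is tight.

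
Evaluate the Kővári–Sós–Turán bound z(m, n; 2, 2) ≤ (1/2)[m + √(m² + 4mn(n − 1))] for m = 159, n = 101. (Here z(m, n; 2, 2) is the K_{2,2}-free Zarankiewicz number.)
z(159, 101; 2, 2) ≤ (1/2)[159 + √(159² + 4·159·101·100)] = (1/2)[159 + √6448881] = 1349.2324

Kővári–Sós–Turán: let r_1, ..., r_159 be the row sums and z = Σ r_i the total number of 1s. Each pair of columns can share at most one row with both entries 1 (else a 2×2 all-ones block appears), so Σ_i C(r_i, 2) ≤ C(101, 2) = 5050. By convexity Σ_i C(r_i, 2) ≥ 159·C(z/159, 2) = z(z − 159)/(2·159), giving z² − 159z − 159·101·100 ≤ 0 and hence z ≤ (1/2)[159 + √(25281 + 4·1605900)] = (1/2)[159 + √6448881] ≈ (1/2)(159 + 2539.4647) = 1349.2324.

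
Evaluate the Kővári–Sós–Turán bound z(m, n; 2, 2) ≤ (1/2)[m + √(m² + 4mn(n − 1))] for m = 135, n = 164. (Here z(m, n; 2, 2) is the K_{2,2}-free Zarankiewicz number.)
z(135, 164; 2, 2) ≤ (1/2)[135 + √(135² + 4·135·164·163)] = (1/2)[135 + √14453505] = 1968.3883

Kővári–Sós–Turán: let r_1, ..., r_135 be the row sums and z = Σ r_i the total number of 1s. Each pair of columns can share at most one row with both entries 1 (else a 2×2 all-ones block appears), so Σ_i C(r_i, 2) ≤ C(164, 2) = 13366. By convexity Σ_i C(r_i, 2) ≥ 135·C(z/135, 2) = z(z − 135)/(2·135), giving z² − 135z − 135·164·163 ≤ 0 and hence z ≤ (1/2)[135 + √(18225 + 4·3608820)] = (1/2)[135 + √14453505] ≈ (1/2)(135 + 3801.7766) = 1968.3883.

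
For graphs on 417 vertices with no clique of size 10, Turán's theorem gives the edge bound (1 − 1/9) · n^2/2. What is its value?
Turán density bound = (8/9) · 417^2/2 = 77284

Turán's theorem: ex(n, K_{r+1}) is achieved by the complete r-partite Turán graph T(n, r) with parts as balanced as possible, and is at most (1 − 1/r) · n^2/2. For r = 9, n = 417: the density bound is (8/9) · 173889/2 = 77284. The integer-valued extremum is e(T(417, 9)) = 77283, which is strictly less than the density bound 77284 since 9 ∤ 417 (the parts of T(417, 9) cannot all be equal).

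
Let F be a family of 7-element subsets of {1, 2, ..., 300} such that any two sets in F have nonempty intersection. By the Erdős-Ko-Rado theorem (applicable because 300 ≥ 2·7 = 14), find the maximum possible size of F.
max |F| = C(299, 6) = 943566389766

The Erdős-Ko-Rado theorem states: for n ≥ 2k, an intersecting family of k-subsets of an n-element set has size at most C(n − 1, k − 1), with equality for 'star' families {A ⊆ [n] : |A| = k, i ∈ A} (fix an element i). For n = 300, k = 7: C(299, 6) = 943566389766.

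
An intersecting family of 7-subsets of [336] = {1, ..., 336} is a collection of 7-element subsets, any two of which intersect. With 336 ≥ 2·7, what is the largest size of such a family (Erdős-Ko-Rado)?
max |F| = C(335, 6) = 1876648898685

The Erdős-Ko-Rado theorem states: for n ≥ 2k, an intersecting family of k-subsets of an n-element set has size at most C(n − 1, k − 1), with equality for 'star' families {A ⊆ [n] : |A| = k, i ∈ A} (fix an element i). For n = 336, k = 7: C(335, 6) = 1876648898685.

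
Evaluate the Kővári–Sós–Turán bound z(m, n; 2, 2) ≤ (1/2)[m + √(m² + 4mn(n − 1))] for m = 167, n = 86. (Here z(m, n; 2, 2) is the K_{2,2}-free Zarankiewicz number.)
z(167, 86; 2, 2) ≤ (1/2)[167 + √(167² + 4·167·86·85)] = (1/2)[167 + √4910969] = 1191.5353

Kővári–Sós–Turán: let r_1, ..., r_167 be the row sums and z = Σ r_i the total number of 1s. Each pair of columns can share at most one row with both entries 1 (else a 2×2 all-ones block appears), so Σ_i C(r_i, 2) ≤ C(86, 2) = 3655. By convexity Σ_i C(r_i, 2) ≥ 167·C(z/167, 2) = z(z − 167)/(2·167), giving z² − 167z − 167·86·85 ≤ 0 and hence z ≤ (1/2)[167 + √(27889 + 4·1220770)] = (1/2)[167 + √4910969] ≈ (1/2)(167 + 2216.0706) = 1191.5353.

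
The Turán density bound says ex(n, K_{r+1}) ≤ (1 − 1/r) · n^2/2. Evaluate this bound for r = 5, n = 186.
Turán density bound = (4/5) · 186^2/2 = 69192/5 ≈ 13838.4

Turán's theorem: ex(n, K_{r+1}) is achieved by the complete r-partite Turán graph T(n, r) with parts as balanced as possible, and is at most (1 − 1/r) · n^2/2. For r = 5, n = 186: the density bound is (4/5) · 34596/2 = 69192/5 ≈ 13838.4. The integer-valued extremum is e(T(186, 5)) = 13838, which is strictly less than the density bound 69192/5 since 5 ∤ 186 (the parts of T(186, 5) cannot all be equal).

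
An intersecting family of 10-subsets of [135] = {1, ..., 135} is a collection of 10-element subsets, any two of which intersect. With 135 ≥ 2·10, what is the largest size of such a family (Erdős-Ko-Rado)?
max |F| = C(134, 9) = 29171309943776

The Erdős-Ko-Rado theorem states: for n ≥ 2k, an intersecting family of k-subsets of an n-element set has size at most C(n − 1, k − 1), with equality for 'star' families {A ⊆ [n] : |A| = k, i ∈ A} (fix an element i). For n = 135, k = 10: C(134, 9) = 29171309943776.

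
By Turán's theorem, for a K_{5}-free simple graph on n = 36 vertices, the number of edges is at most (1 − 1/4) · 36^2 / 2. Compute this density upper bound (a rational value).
Turán density bound = (3/4) · 36^2/2 = 486

Turán's theorem: ex(n, K_{r+1}) is achieved by the complete r-partite Turán graph T(n, r) with parts as balanced as possible, and is at most (1 − 1/r) · n^2/2. For r = 4, n = 36: the density bound is (3/4) · 1296/2 = 486. Since 4 ∣ 36, the Turán graph T(36, 4) has parts of equal size 9, and its edge count e(T(36, 4)) = 486 attains the density bound exactly.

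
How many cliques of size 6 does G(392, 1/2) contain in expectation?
E[# K_6] = C(392, 6) · (1/2)^C(6, 2) = 4849391277276 / 2^15 = 1212347819319/8192 ≈ 147991677.162964

For each 6-subset S of vertices (there are C(392, 6) = 4849391277276 such S), let X_S = 1 if S induces a K_6 (all C(6, 2) = 15 edges present). Then P(X_S = 1) = (1/2)^15 = 1/32768. By linearity of expectation, E[# K_6] = C(392, 6) · (1/2)^15 = 4849391277276 / 32768 = 1212347819319/8192 ≈ 147991677.162964.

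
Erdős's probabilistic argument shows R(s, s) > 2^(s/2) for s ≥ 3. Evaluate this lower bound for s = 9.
2^(9/2) = 22.6274; so R(9, 9) > 22.6274

Colour each edge of K_n uniformly at random with red/blue. The expected number of monochromatic K_9 is C(n, 9) · 2 · 2^(−C(9,2)). If C(n, 9) · 2^(1 − C(9,2)) < 1, then with positive probability no monochromatic K_9 exists, so R(9, 9) > n. The standard estimate C(n, 9) ≤ n^9/9! shows this inequality holds whenever n ≤ 2^(9/2) (since 9! · 2^(C(9,2) − 1) > 2^(9^2/2) ≥ n^9). Hence R(9, 9) > 2^(9/2) = 22.6274.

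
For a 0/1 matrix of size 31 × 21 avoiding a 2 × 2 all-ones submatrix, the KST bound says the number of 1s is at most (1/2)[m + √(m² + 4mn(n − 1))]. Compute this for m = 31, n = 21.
z(31, 21; 2, 2) ≤ (1/2)[31 + √(31² + 4·31·21·20)] = (1/2)[31 + √53041] = 130.6532

Kővári–Sós–Turán: let r_1, ..., r_31 be the row sums and z = Σ r_i the total number of 1s. Each pair of columns can share at most one row with both entries 1 (else a 2×2 all-ones block appears), so Σ_i C(r_i, 2) ≤ C(21, 2) = 210. By convexity Σ_i C(r_i, 2) ≥ 31·C(z/31, 2) = z(z − 31)/(2·31), giving z² − 31z − 31·21·20 ≤ 0 and hence z ≤ (1/2)[31 + √(961 + 4·13020)] = (1/2)[31 + √53041] ≈ (1/2)(31 + 230.3063) = 130.6532.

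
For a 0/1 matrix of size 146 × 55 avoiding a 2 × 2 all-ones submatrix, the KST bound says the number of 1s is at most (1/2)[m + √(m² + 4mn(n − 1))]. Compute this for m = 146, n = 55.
z(146, 55; 2, 2) ≤ (1/2)[146 + √(146² + 4·146·55·54)] = (1/2)[146 + √1755796] = 735.5323

Kővári–Sós–Turán: let r_1, ..., r_146 be the row sums and z = Σ r_i the total number of 1s. Each pair of columns can share at most one row with both entries 1 (else a 2×2 all-ones block appears), so Σ_i C(r_i, 2) ≤ C(55, 2) = 1485. By convexity Σ_i C(r_i, 2) ≥ 146·C(z/146, 2) = z(z − 146)/(2·146), giving z² − 146z − 146·55·54 ≤ 0 and hence z ≤ (1/2)[146 + √(21316 + 4·433620)] = (1/2)[146 + √1755796] ≈ (1/2)(146 + 1325.0645) = 735.5323.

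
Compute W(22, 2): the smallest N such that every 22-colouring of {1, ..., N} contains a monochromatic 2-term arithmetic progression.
W(22, 2) = 22 + 1 = 23

A 2-term AP is any pair of integers, so a monochromatic 2-AP exists iff some colour is used at least twice. With 22 colours, the colouring i ↦ i on {1, ..., 22} uses each colour once, avoiding any monochromatic pair, so W(22, 2) > 22. For {1, ..., 23}, pigeonhole forces two integers of the same colour, which form a monochromatic 2-AP. Hence W(22, 2) = 23.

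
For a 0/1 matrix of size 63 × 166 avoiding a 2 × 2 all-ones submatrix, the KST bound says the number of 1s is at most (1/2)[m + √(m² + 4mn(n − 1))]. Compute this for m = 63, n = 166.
z(63, 166; 2, 2) ≤ (1/2)[63 + √(63² + 4·63·166·165)] = (1/2)[63 + √6906249] = 1345.4872

Kővári–Sós–Turán: let r_1, ..., r_63 be the row sums and z = Σ r_i the total number of 1s. Each pair of columns can share at most one row with both entries 1 (else a 2×2 all-ones block appears), so Σ_i C(r_i, 2) ≤ C(166, 2) = 13695. By convexity Σ_i C(r_i, 2) ≥ 63·C(z/63, 2) = z(z − 63)/(2·63), giving z² − 63z − 63·166·165 ≤ 0 and hence z ≤ (1/2)[63 + √(3969 + 4·1725570)] = (1/2)[63 + √6906249] ≈ (1/2)(63 + 2627.9743) = 1345.4872.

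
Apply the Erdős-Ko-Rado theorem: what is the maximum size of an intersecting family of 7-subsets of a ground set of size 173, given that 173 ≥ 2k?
max |F| = C(172, 6) = 32927096748

The Erdős-Ko-Rado theorem states: for n ≥ 2k, an intersecting family of k-subsets of an n-element set has size at most C(n − 1, k − 1), with equality for 'star' families {A ⊆ [n] : |A| = k, i ∈ A} (fix an element i). For n = 173, k = 7: C(172, 6) = 32927096748.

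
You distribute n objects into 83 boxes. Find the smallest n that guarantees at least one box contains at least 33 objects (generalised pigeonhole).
n = (33 − 1)·83 + 1 = 2657

By the generalised pigeonhole principle, to guarantee some box contains ≥ r objects we need more than (r − 1) · k objects total. Threshold: n = (r − 1) · k + 1. With r = 33 and k = 83: n = 32 · 83 + 1 = 2656 + 1 = 2657. For n = 2656 = 32 · 83, we can put exactly 32 objects in every box, avoiding 33 in any single one — so 2657 is tight.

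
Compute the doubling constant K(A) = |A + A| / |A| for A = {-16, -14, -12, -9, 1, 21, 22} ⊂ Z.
K = |A + A| / |A| = 27/7

Enumerate A + A = {a + b : a, b ∈ A}. With |A| = 7, there are |A|^2 = 49 ordered sum pairs; collecting distinct values, A + A = {-32, -30, -28, -26, -25, -24, -23, -21, -18, -15, -13, -11, -8, 2, 5, 6, 7, 8, 9, 10, 12, 13, 22, 23, 42, 43, 44}, so |A + A| = 27. Thus K = 27/7. For comparison, the minimum possible |A + A| over all 7-element sets is 2·7 − 1 = 13 (so min K = 13/7), attained only by arithmetic progressions.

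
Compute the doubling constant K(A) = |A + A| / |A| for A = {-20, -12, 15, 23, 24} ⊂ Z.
K = |A + A| / |A| = 14/5

Enumerate A + A = {a + b : a, b ∈ A}. With |A| = 5, there are |A|^2 = 25 ordered sum pairs; collecting distinct values, A + A = {-40, -32, -24, -5, 3, 4, 11, 12, 30, 38, 39, 46, 47, 48}, so |A + A| = 14. Thus K = 14/5. For comparison, the minimum possible |A + A| over all 5-element sets is 2·5 − 1 = 9 (so min K = 9/5), attained only by arithmetic progressions.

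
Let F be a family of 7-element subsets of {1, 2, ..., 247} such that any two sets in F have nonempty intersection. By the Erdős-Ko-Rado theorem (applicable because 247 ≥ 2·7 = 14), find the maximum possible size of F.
max |F| = C(246, 6) = 289465762509

The Erdős-Ko-Rado theorem states: for n ≥ 2k, an intersecting family of k-subsets of an n-element set has size at most C(n − 1, k − 1), with equality for 'star' families {A ⊆ [n] : |A| = k, i ∈ A} (fix an element i). For n = 247, k = 7: C(246, 6) = 289465762509.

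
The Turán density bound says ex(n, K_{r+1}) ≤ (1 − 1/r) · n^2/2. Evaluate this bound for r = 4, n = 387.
Turán density bound = (3/4) · 387^2/2 = 449307/8 ≈ 56163.375

Turán's theorem: ex(n, K_{r+1}) is achieved by the complete r-partite Turán graph T(n, r) with parts as balanced as possible, and is at most (1 − 1/r) · n^2/2. For r = 4, n = 387: the density bound is (3/4) · 149769/2 = 449307/8 ≈ 56163.375. The integer-valued extremum is e(T(387, 4)) = 56163, which is strictly less than the density bound 449307/8 since 4 ∤ 387 (the parts of T(387, 4) cannot all be equal).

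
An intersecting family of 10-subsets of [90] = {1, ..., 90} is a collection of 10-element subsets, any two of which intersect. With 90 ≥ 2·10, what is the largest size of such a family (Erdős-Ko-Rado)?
max |F| = C(89, 9) = 635627275767

Erdős-Ko-Rado (1961): when n ≥ 2k, max |F| = C(n−1, k−1). The bound is attained by the star {A : i ∈ A} for any fixed i ∈ [n]. Here C(90−1, 10−1) = C(89, 9) = 635627275767.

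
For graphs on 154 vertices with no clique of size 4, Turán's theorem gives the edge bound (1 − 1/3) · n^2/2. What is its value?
Turán density bound = (2/3) · 154^2/2 = 23716/3 ≈ 7905.3333

Turán's theorem: ex(n, K_{r+1}) is achieved by the complete r-partite Turán graph T(n, r) with parts as balanced as possible, and is at most (1 − 1/r) · n^2/2. For r = 3, n = 154: the density bound is (2/3) · 23716/2 = 23716/3 ≈ 7905.3333. The integer-valued extremum is e(T(154, 3)) = 7905, which is strictly less than the density bound 23716/3 since 3 ∤ 154 (the parts of T(154, 3) cannot all be equal).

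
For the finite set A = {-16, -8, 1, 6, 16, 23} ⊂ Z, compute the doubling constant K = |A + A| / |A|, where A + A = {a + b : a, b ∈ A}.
K = |A + A| / |A| = 20/6 = 10/3

Enumerate A + A = {a + b : a, b ∈ A}. With |A| = 6, there are |A|^2 = 36 ordered sum pairs; collecting distinct values, A + A = {-32, -24, -16, -15, -10, -7, -2, 0, 2, 7, 8, 12, 15, 17, 22, 24, 29, 32, 39, 46}, so |A + A| = 20. Thus K = 20/6 = 10/3. For comparison, the minimum possible |A + A| over all 6-element sets is 2·6 − 1 = 11 (so min K = 11/6), attained only by arithmetic progressions.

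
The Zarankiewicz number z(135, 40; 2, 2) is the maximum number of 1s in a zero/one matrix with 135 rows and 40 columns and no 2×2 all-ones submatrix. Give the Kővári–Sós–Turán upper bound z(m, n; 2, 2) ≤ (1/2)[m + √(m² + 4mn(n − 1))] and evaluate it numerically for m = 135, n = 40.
z(135, 40; 2, 2) ≤ (1/2)[135 + √(135² + 4·135·40·39)] = (1/2)[135 + √860625] = 531.3494

Kővári–Sós–Turán: let r_1, ..., r_135 be the row sums and z = Σ r_i the total number of 1s. Each pair of columns can share at most one row with both entries 1 (else a 2×2 all-ones block appears), so Σ_i C(r_i, 2) ≤ C(40, 2) = 780. By convexity Σ_i C(r_i, 2) ≥ 135·C(z/135, 2) = z(z − 135)/(2·135), giving z² − 135z − 135·40·39 ≤ 0 and hence z ≤ (1/2)[135 + √(18225 + 4·210600)] = (1/2)[135 + √860625] ≈ (1/2)(135 + 927.6988) = 531.3494.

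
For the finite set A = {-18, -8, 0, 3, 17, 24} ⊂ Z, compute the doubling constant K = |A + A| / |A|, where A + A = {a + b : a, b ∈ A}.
K = |A + A| / |A| = 20/6 = 10/3

Enumerate A + A = {a + b : a, b ∈ A}. With |A| = 6, there are |A|^2 = 36 ordered sum pairs; collecting distinct values, A + A = {-36, -26, -18, -16, -15, -8, -5, -1, 0, 3, 6, 9, 16, 17, 20, 24, 27, 34, 41, 48}, so |A + A| = 20. Thus K = 20/6 = 10/3. For comparison, the minimum possible |A + A| over all 6-element sets is 2·6 − 1 = 11 (so min K = 11/6), attained only by arithmetic progressions.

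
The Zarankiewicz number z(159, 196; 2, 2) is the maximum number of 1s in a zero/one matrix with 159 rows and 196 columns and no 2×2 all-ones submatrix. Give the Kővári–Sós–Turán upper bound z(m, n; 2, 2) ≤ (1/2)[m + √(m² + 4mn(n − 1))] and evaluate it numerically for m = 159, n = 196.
z(159, 196; 2, 2) ≤ (1/2)[159 + √(159² + 4·159·196·195)] = (1/2)[159 + √24333201] = 2545.9347

Kővári–Sós–Turán: let r_1, ..., r_159 be the row sums and z = Σ r_i the total number of 1s. Each pair of columns can share at most one row with both entries 1 (else a 2×2 all-ones block appears), so Σ_i C(r_i, 2) ≤ C(196, 2) = 19110. By convexity Σ_i C(r_i, 2) ≥ 159·C(z/159, 2) = z(z − 159)/(2·159), giving z² − 159z − 159·196·195 ≤ 0 and hence z ≤ (1/2)[159 + √(25281 + 4·6076980)] = (1/2)[159 + √24333201] ≈ (1/2)(159 + 4932.8694) = 2545.9347.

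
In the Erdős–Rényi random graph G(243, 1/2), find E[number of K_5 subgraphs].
E[# K_5] = C(243, 5) · (1/2)^C(5, 2) = 6774333588 / 2^10 = 1693583397/256 ≈ 6615560.144531

For each 5-subset S of vertices (there are C(243, 5) = 6774333588 such S), let X_S = 1 if S induces a K_5 (all C(5, 2) = 10 edges present). Then P(X_S = 1) = (1/2)^10 = 1/1024. By linearity of expectation, E[# K_5] = C(243, 5) · (1/2)^10 = 6774333588 / 1024 = 1693583397/256 ≈ 6615560.144531.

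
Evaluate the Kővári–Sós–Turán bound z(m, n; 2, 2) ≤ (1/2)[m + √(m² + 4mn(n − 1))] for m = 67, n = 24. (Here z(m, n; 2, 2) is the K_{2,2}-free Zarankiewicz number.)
z(67, 24; 2, 2) ≤ (1/2)[67 + √(67² + 4·67·24·23)] = (1/2)[67 + √152425] = 228.7082

Kővári–Sós–Turán: let r_1, ..., r_67 be the row sums and z = Σ r_i the total number of 1s. Each pair of columns can share at most one row with both entries 1 (else a 2×2 all-ones block appears), so Σ_i C(r_i, 2) ≤ C(24, 2) = 276. By convexity Σ_i C(r_i, 2) ≥ 67·C(z/67, 2) = z(z − 67)/(2·67), giving z² − 67z − 67·24·23 ≤ 0 and hence z ≤ (1/2)[67 + √(4489 + 4·36984)] = (1/2)[67 + √152425] ≈ (1/2)(67 + 390.4164) = 228.7082.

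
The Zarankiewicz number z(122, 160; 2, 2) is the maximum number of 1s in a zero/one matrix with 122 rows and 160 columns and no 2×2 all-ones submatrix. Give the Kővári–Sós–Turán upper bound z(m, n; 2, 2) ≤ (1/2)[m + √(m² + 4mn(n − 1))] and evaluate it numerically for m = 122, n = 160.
z(122, 160; 2, 2) ≤ (1/2)[122 + √(122² + 4·122·160·159)] = (1/2)[122 + √12429604] = 1823.7822

Kővári–Sós–Turán: let r_1, ..., r_122 be the row sums and z = Σ r_i the total number of 1s. Each pair of columns can share at most one row with both entries 1 (else a 2×2 all-ones block appears), so Σ_i C(r_i, 2) ≤ C(160, 2) = 12720. By convexity Σ_i C(r_i, 2) ≥ 122·C(z/122, 2) = z(z − 122)/(2·122), giving z² − 122z − 122·160·159 ≤ 0 and hence z ≤ (1/2)[122 + √(14884 + 4·3103680)] = (1/2)[122 + √12429604] ≈ (1/2)(122 + 3525.5644) = 1823.7822.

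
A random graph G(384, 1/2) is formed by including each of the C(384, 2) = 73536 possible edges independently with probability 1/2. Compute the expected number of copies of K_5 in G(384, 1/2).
E[# K_5] = C(384, 5) · (1/2)^C(5, 2) = 67782984576 / 2^10 = 529554567/8 = 66194320.875

For each 5-subset S of vertices (there are C(384, 5) = 67782984576 such S), let X_S = 1 if S induces a K_5 (all C(5, 2) = 10 edges present). Then P(X_S = 1) = (1/2)^10 = 1/1024. By linearity of expectation, E[# K_5] = C(384, 5) · (1/2)^10 = 67782984576 / 1024 = 529554567/8 = 66194320.875.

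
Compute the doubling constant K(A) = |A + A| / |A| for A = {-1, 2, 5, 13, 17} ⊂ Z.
K = |A + A| / |A| = 14/5

Enumerate A + A = {a + b : a, b ∈ A}. With |A| = 5, there are |A|^2 = 25 ordered sum pairs; collecting distinct values, A + A = {-2, 1, 4, 7, 10, 12, 15, 16, 18, 19, 22, 26, 30, 34}, so |A + A| = 14. Thus K = 14/5. For comparison, the minimum possible |A + A| over all 5-element sets is 2·5 − 1 = 9 (so min K = 9/5), attained only by arithmetic progressions.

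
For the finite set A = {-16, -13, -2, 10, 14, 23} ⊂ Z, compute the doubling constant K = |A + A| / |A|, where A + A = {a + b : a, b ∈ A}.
K = |A + A| / |A| = 21/6 = 7/2

Enumerate A + A = {a + b : a, b ∈ A}. With |A| = 6, there are |A|^2 = 36 ordered sum pairs; collecting distinct values, A + A = {-32, -29, -26, -18, -15, -6, -4, -3, -2, 1, 7, 8, 10, 12, 20, 21, 24, 28, 33, 37, 46}, so |A + A| = 21. Thus K = 21/6 = 7/2. For comparison, the minimum possible |A + A| over all 6-element sets is 2·6 − 1 = 11 (so min K = 11/6), attained only by arithmetic progressions.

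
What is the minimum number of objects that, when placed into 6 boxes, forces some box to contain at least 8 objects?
n = (8 − 1)·6 + 1 = 43

By the generalised pigeonhole principle, to guarantee some box contains ≥ r objects we need more than (r − 1) · k objects total. Threshold: n = (r − 1) · k + 1. With r = 8 and k = 6: n = 7 · 6 + 1 = 42 + 1 = 43. For n = 42 = 7 · 6, we can put exactly 7 objects in every box, avoiding 8 in any single one — so 43 is tight.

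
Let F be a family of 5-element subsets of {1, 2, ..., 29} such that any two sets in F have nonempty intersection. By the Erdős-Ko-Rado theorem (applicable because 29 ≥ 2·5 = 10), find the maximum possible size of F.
max |F| = C(28, 4) = 20475

The Erdős-Ko-Rado theorem states: for n ≥ 2k, an intersecting family of k-subsets of an n-element set has size at most C(n − 1, k − 1), with equality for 'star' families {A ⊆ [n] : |A| = k, i ∈ A} (fix an element i). For n = 29, k = 5: C(28, 4) = 20475.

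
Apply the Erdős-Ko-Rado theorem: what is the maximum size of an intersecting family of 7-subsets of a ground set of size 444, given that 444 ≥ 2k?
max |F| = C(443, 6) = 10146666724194

Erdős-Ko-Rado (1961): when n ≥ 2k, max |F| = C(n−1, k−1). The bound is attained by the star {A : i ∈ A} for any fixed i ∈ [n]. Here C(444−1, 7−1) = C(443, 6) = 10146666724194.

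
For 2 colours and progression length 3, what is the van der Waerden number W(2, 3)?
W(2, 3) = 9

Lower bound: the 2-colouring RRBBRRBB of {1, ..., 8} (R at positions {1, 2, 5, 6}, B at {3, 4, 7, 8}) contains no monochromatic 3-term AP, so W(2, 3) > 8. Upper bound: a case analysis on any 2-colouring of {1, ..., 9} forces such an AP. Hence W(2, 3) = 9.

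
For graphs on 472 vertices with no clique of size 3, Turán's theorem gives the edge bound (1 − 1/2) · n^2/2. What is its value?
Turán density bound = (1/2) · 472^2/2 = 55696

Turán's theorem: ex(n, K_{r+1}) is achieved by the complete r-partite Turán graph T(n, r) with parts as balanced as possible, and is at most (1 − 1/r) · n^2/2. For r = 2, n = 472: the density bound is (1/2) · 222784/2 = 55696. Since 2 ∣ 472, the Turán graph T(472, 2) has parts of equal size 236, and its edge count e(T(472, 2)) = 55696 attains the density bound exactly.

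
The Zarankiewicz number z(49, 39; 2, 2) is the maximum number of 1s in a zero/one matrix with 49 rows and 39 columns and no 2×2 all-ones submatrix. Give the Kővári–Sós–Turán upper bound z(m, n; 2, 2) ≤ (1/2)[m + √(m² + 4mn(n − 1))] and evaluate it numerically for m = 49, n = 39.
z(49, 39; 2, 2) ≤ (1/2)[49 + √(49² + 4·49·39·38)] = (1/2)[49 + √292873] = 295.0887

Kővári–Sós–Turán: let r_1, ..., r_49 be the row sums and z = Σ r_i the total number of 1s. Each pair of columns can share at most one row with both entries 1 (else a 2×2 all-ones block appears), so Σ_i C(r_i, 2) ≤ C(39, 2) = 741. By convexity Σ_i C(r_i, 2) ≥ 49·C(z/49, 2) = z(z − 49)/(2·49), giving z² − 49z − 49·39·38 ≤ 0 and hence z ≤ (1/2)[49 + √(2401 + 4·72618)] = (1/2)[49 + √292873] ≈ (1/2)(49 + 541.1774) = 295.0887.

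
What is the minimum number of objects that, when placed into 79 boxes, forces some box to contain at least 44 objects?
n = (44 − 1)·79 + 1 = 3398

By the generalised pigeonhole principle, to guarantee some box contains ≥ r objects we need more than (r − 1) · k objects total. Threshold: n = (r − 1) · k + 1. With r = 44 and k = 79: n = 43 · 79 + 1 = 3397 + 1 = 3398. For n = 3397 = 43 · 79, we can put exactly 43 objects in every box, avoiding 44 in any single one — so 3398 is tight.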